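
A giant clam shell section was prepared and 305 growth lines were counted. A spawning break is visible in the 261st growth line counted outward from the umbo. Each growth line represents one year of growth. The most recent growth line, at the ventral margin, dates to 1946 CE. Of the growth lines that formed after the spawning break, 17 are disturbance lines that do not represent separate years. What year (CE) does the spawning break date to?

1919 CE

Between growth line 261 and the ventral margin there are 305 − 261 = 44 growth lines.
44 − 17 false = 27 true growth lines after the spawning break.
Counting back 27 years from 1946 CE places the spawning break in 1946 − 27 = 1919 CE.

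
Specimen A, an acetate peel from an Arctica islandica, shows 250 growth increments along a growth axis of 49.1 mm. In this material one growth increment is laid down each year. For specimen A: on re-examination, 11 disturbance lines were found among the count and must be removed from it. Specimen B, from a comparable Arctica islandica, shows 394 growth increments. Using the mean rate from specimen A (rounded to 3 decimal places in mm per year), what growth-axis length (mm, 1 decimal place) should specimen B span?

80.8 mm

Specimen A: adjusted count: 250 − 11 = 239 growth increments.
A: Extension rate ≈ 49.1 / 239 = 0.205 mm/yr.
B's length ≈ 0.205 × 394 = 80.8 mm.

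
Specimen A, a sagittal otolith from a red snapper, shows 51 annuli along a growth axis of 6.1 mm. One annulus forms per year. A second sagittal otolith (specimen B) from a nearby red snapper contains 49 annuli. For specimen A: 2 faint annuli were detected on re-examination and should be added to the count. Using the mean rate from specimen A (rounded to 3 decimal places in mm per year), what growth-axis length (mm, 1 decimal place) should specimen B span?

Specimen A: after corrections the count is 51 + 2 = 53 annuli.
A: Mean rate = 6.1 mm / 53 years ≈ 0.115 mm/year.
Length of B = 0.115 × 49 = 5.6 mm.

5.6 mm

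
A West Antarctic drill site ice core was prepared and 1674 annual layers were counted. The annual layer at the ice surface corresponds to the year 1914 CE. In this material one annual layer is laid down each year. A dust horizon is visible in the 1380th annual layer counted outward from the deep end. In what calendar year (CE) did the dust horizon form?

1620 CE

The dust horizon sits at annual layer 1380 from the deep end, so 1674 − 1380 = 294 annual layers formed after it.
1914 − 294 = 1620 CE.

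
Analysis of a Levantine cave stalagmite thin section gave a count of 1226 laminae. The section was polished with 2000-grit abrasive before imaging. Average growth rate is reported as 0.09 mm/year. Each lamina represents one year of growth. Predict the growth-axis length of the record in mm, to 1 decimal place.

110.3 mm

1226 years of growth are recorded.
Length ≈ 0.09 × 1226 = 110.3 mm.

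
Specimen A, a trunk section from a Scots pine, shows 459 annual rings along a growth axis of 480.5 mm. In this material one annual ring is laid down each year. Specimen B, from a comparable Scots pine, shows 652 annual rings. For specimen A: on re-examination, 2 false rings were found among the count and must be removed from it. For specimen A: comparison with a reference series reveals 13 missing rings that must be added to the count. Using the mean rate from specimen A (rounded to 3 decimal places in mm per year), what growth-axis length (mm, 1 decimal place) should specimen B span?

666.3 mm

Specimen A: correcting the raw count gives 459 − 2 + 13 = 470 true annual rings.
A: 480.5 mm over 470 years gives 480.5 / 470 ≈ 1.022 mm/year.
Length of B = 1.022 × 652 = 666.3 mm.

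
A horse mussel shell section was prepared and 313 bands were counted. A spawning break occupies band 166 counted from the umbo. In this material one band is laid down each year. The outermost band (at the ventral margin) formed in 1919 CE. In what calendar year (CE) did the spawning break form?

1772 CE

313 − 166 = 147 bands lie beyond the spawning break toward the ventral margin.
1919 − 147 = 1772 CE.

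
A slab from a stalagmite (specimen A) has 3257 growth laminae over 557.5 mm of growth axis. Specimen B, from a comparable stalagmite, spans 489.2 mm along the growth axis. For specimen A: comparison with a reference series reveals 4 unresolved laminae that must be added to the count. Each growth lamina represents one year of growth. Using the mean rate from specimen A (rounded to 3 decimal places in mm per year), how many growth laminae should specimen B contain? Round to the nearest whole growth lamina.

2861 growth laminae

Specimen A: correcting the raw count gives 3257 + 4 = 3261 true growth laminae.
A: Extension rate ≈ 557.5 / 3261 = 0.171 mm per year.
For B, 489.2 / 0.171 = 2860.82 years ≈ 2861 growth laminae.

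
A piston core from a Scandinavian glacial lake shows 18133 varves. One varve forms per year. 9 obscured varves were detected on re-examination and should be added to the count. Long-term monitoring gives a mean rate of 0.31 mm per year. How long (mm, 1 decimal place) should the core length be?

5624.0 mm

After corrections the count is 18133 + 9 = 18142 varves.
Length ≈ 0.31 × 18142 = 5624.0 mm.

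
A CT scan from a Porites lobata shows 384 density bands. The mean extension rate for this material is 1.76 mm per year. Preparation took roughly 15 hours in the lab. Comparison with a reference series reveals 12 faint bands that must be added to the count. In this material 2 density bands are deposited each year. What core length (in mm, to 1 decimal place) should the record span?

After corrections the count is 384 + 12 = 396 density bands.
396 density bands at 2 per year is 396 / 2 = 198 years.
Predicted length = 1.76 mm/year × 198 years = 348.5 mm.

348.5 mm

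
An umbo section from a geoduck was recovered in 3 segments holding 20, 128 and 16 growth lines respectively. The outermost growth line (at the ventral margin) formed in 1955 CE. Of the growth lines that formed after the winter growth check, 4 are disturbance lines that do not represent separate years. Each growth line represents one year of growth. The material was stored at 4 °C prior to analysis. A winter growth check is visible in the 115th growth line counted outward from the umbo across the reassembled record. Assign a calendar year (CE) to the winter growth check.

1910 CE

Total growth lines = 20 + 128 + 16 = 164.
The winter growth check sits at growth line 115 from the umbo, so 164 − 115 = 49 growth lines formed after it.
49 − 4 false = 45 true growth lines after the winter growth check.
Counting back 45 years from 1955 CE places the winter growth check in 1955 − 45 = 1910 CE.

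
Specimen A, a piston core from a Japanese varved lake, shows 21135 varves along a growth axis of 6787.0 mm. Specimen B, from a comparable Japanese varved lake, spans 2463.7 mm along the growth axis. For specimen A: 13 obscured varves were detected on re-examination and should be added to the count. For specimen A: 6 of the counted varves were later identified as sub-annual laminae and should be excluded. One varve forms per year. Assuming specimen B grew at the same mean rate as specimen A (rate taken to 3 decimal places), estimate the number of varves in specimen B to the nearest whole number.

Specimen A: adjusted count: 21135 − 6 + 13 = 21142 varves.
A: Extension rate ≈ 6787.0 / 21142 = 0.321 mm/yr.
B spans 2463.7 / 0.321 = 7675.08 years ≈ 7675 varves.

7675 varves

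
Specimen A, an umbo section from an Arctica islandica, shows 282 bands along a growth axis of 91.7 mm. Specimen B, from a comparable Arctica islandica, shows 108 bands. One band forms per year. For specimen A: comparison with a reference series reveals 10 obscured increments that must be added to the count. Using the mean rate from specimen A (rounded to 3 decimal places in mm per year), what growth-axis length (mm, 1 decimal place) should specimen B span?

Specimen A: adjusted count: 282 + 10 = 292 bands.
A: Extension rate ≈ 91.7 / 292 = 0.314 mm/year.
For B, 0.314 mm/year × 108 years = 33.9 mm.

33.9 mm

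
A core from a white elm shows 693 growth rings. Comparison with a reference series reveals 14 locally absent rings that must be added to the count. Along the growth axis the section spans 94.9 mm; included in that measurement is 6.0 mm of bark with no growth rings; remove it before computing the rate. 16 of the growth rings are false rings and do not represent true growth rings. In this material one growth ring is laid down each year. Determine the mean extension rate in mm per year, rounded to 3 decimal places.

Correcting the raw count gives 693 − 16 + 14 = 691 true growth rings.
The growth record spans 94.9 − 6.0 = 88.9 mm.
Extension rate ≈ 88.9 / 691 = 0.129 mm per year.

0.129 mm per year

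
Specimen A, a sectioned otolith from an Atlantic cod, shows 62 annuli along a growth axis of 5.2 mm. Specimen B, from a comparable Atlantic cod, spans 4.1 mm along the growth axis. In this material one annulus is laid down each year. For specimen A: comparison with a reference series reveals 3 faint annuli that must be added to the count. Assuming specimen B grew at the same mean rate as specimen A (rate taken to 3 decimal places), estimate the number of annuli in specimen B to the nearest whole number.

51 annuli

Specimen A: true annulus count = 62 + 3 = 65.
A: Mean rate = 5.2 mm / 65 years ≈ 0.080 mm per year.
Specimen B: 4.1 mm / 0.080 mm per year = 51.25 years ≈ 51 annuli.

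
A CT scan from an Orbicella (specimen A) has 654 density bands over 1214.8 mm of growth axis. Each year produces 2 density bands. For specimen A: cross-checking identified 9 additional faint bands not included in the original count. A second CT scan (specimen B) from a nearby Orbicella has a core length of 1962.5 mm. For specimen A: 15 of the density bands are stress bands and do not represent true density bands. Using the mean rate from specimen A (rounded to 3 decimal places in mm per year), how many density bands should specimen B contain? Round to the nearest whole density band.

1047 density bands

Specimen A: after corrections the count is 654 − 15 + 9 = 648 density bands.
Specimen A: dividing by 2 density bands per year: 648 / 2 = 324 years.
A: Mean rate = 1214.8 mm / 324 years ≈ 3.749 mm/yr.
B spans 1962.5 / 3.749 = 523.47 years; at 2 density bands per year that is 523.47 × 2 ≈ 1047 density bands.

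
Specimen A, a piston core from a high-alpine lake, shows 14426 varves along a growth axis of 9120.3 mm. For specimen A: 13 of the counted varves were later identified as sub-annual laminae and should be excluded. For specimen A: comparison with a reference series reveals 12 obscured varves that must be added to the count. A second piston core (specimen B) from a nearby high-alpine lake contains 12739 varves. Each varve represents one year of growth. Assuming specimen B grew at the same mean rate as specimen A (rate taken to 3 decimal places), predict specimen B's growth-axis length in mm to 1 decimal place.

8051.0 mm

Specimen A: true varve count = 14426 − 13 + 12 = 14425.
A: Extension rate ≈ 9120.3 / 14425 = 0.632 mm/yr.
For B, 0.632 mm/year × 12739 years = 8051.0 mm.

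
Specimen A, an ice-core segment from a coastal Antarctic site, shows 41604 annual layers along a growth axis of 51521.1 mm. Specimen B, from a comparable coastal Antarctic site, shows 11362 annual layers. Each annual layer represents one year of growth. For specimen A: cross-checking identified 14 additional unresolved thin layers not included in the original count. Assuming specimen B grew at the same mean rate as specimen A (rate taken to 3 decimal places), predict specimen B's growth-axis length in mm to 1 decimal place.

14066.2 mm

Specimen A: after corrections the count is 41604 + 14 = 41618 annual layers.
A: Extension rate ≈ 51521.1 / 41618 = 1.238 mm/yr.
Length of B = 1.238 × 11362 = 14066.2 mm.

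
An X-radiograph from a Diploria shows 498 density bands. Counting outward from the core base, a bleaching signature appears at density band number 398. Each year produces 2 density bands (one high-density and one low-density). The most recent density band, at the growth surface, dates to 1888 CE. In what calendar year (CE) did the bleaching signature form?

1838 CE

The bleaching signature sits at density band 398 from the core base, so 498 − 398 = 100 density bands formed after it.
Dividing by 2 density bands per year: 100 / 2 = 50 years.
1888 − 50 = 1838 CE.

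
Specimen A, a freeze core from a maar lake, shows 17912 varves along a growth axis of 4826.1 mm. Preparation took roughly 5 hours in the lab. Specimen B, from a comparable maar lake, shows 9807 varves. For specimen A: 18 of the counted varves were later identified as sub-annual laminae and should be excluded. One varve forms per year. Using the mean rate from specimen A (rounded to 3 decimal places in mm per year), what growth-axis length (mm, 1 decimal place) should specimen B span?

2647.9 mm

Specimen A: correcting the raw count gives 17912 − 18 = 17894 true varves.
A: Extension rate ≈ 4826.1 / 17894 = 0.270 mm/yr.
B's length ≈ 0.270 × 9807 = 2647.9 mm.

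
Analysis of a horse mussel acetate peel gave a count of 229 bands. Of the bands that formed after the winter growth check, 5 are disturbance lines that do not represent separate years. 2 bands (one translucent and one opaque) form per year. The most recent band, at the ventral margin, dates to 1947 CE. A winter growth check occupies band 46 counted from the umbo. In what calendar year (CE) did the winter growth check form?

The winter growth check sits at band 46 from the umbo, so 229 − 46 = 183 bands formed after it.
Excluding 5 false bands: 183 − 5 = 178.
178 bands at 2 per year is 178 / 2 = 89 years.
Counting back 89 years from 1947 CE places the winter growth check in 1947 − 89 = 1858 CE.

1858 CE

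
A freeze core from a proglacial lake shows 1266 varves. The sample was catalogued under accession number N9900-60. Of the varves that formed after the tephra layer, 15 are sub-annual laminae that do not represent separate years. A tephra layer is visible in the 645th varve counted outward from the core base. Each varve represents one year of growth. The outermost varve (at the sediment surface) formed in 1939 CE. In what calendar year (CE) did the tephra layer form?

1333 CE

1266 − 645 = 621 varves lie beyond the tephra layer toward the sediment surface.
Removing the 15 false varves leaves 621 − 15 = 606 true varves beyond the tephra layer.
The varve at the sediment surface is 1939 CE, so the tephra layer dates to 1939 − 606 = 1333 CE.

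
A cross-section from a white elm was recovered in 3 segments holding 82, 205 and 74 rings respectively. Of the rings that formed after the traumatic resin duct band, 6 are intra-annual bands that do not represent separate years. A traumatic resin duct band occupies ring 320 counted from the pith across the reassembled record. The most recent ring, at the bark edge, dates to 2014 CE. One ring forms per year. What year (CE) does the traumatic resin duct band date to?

Total rings = 82 + 205 + 74 = 361.
Between ring 320 and the bark edge there are 361 − 320 = 41 rings.
Removing the 6 false rings leaves 41 − 6 = 35 true rings beyond the traumatic resin duct band.
2014 − 35 = 1979 CE.

1979 CE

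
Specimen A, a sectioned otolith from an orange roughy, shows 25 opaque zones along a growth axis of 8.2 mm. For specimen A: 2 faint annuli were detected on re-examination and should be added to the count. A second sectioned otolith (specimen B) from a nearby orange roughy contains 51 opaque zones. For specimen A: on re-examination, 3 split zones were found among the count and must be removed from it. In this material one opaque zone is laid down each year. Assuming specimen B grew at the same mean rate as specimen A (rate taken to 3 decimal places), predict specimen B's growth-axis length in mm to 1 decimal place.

Specimen A: true opaque zone count = 25 − 3 + 2 = 24.
A: 8.2 mm over 24 years gives 8.2 / 24 ≈ 0.342 mm/yr.
B's length ≈ 0.342 × 51 = 17.4 mm.

17.4 mm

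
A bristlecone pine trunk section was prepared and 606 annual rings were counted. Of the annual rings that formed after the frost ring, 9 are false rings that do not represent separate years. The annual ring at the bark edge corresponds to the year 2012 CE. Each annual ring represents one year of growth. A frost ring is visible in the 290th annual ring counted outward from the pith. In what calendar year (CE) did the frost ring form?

The frost ring sits at annual ring 290 from the pith, so 606 − 290 = 316 annual rings formed after it.
316 − 9 false = 307 true annual rings after the frost ring.
The annual ring at the bark edge is 2012 CE, so the frost ring dates to 2012 − 307 = 1705 CE.

1705 CE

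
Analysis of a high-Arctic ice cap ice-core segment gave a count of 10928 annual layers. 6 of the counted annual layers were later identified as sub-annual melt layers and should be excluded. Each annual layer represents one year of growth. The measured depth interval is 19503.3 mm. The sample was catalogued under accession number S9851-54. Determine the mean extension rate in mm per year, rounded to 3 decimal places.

1.786 mm per year

True annual layer count = 10928 − 6 = 10922.
Extension rate ≈ 19503.3 / 10922 = 1.786 mm per year.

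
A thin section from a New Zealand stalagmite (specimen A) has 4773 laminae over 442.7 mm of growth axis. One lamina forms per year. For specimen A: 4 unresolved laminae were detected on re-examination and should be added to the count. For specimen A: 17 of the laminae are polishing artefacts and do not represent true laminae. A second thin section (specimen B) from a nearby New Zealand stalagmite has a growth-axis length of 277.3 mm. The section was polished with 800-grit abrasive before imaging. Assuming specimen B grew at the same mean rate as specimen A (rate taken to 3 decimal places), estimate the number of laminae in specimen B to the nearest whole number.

2982 laminae

Specimen A: true lamina count = 4773 − 17 + 4 = 4760.
A: 442.7 mm over 4760 years gives 442.7 / 4760 ≈ 0.093 mm/year.
B spans 277.3 / 0.093 = 2981.72 years ≈ 2982 laminae.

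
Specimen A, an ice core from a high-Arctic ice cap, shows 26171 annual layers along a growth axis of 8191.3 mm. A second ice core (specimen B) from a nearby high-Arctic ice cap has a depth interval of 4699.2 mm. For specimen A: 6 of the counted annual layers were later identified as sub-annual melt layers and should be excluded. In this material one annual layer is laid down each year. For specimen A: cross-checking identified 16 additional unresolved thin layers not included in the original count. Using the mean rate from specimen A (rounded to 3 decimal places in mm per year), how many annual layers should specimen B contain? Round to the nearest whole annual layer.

15013 annual layers

Specimen A: adjusted count: 26171 − 6 + 16 = 26181 annual layers.
A: Extension rate ≈ 8191.3 / 26181 = 0.313 mm per year.
For B, 4699.2 / 0.313 = 15013.42 years ≈ 15013 annual layers.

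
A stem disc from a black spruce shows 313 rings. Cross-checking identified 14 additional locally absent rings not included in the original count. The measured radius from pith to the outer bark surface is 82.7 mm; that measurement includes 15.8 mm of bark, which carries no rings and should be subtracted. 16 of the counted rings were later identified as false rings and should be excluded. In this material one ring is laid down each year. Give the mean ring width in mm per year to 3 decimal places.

Correcting the raw count gives 313 − 16 + 14 = 311 true rings.
Removing the 15.8 mm offcut leaves 82.7 − 15.8 = 66.9 mm.
66.9 mm over 311 years gives 66.9 / 311 ≈ 0.215 mm per year.

0.215 mm per year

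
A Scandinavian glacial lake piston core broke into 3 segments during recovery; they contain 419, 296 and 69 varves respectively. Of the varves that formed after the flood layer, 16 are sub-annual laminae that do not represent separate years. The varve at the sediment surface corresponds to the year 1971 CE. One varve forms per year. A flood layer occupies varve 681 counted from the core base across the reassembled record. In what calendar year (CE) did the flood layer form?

1884 CE

Total varves = 419 + 296 + 69 = 784.
Between varve 681 and the sediment surface there are 784 − 681 = 103 varves.
Excluding 16 false varves: 103 − 16 = 87.
1971 − 87 = 1884 CE.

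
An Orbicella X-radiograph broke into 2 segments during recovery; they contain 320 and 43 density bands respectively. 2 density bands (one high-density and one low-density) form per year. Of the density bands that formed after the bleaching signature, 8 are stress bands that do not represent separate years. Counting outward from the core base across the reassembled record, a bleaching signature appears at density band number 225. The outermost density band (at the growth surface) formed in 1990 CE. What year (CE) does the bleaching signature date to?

1925 CE

Total density bands = 320 + 43 = 363.
363 − 225 = 138 density bands lie beyond the bleaching signature toward the growth surface.
Excluding 8 false density bands: 138 − 8 = 130.
130 density bands at 2 per year is 130 / 2 = 65 years.
Counting back 65 years from 1990 CE places the bleaching signature in 1990 − 65 = 1925 CE.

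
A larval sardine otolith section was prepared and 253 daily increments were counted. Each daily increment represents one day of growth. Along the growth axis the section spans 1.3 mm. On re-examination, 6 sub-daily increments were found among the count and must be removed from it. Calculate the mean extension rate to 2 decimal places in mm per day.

Adjusted count: 253 − 6 = 247 daily increments.
1.3 mm over 247 days gives 1.3 / 247 ≈ 0.01 mm per day.

0.01 mm per day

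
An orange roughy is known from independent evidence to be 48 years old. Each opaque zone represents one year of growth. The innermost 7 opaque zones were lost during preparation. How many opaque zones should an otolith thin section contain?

41 opaque zones

Expected opaque zones over 48 years: 48.
Subtracting the 7 opaque zones not captured gives 48 − 7 = 41 opaque zones in the record.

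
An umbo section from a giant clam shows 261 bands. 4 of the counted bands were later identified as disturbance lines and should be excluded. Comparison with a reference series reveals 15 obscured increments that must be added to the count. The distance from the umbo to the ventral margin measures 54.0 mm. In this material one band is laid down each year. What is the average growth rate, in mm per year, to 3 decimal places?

0.199 mm per year

Adjusted count: 261 − 4 + 15 = 272 bands.
54.0 mm over 272 years gives 54.0 / 272 ≈ 0.199 mm per year.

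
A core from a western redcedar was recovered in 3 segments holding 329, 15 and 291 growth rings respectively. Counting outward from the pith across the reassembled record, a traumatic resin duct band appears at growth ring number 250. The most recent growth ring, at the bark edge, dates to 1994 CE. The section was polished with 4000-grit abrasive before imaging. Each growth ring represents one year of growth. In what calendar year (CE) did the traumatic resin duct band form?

1609 CE

Total growth rings = 329 + 15 + 291 = 635.
635 − 250 = 385 growth rings lie beyond the traumatic resin duct band toward the bark edge.
The growth ring at the bark edge is 1994 CE, so the traumatic resin duct band dates to 1994 − 385 = 1609 CE.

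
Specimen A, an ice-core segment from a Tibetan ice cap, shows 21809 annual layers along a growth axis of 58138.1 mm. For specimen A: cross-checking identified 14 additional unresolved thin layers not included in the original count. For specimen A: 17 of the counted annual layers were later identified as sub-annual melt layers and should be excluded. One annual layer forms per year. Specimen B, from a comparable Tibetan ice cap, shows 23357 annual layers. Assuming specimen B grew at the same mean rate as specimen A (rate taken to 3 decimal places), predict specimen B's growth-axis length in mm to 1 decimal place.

62269.8 mm

Specimen A: correcting the raw count gives 21809 − 17 + 14 = 21806 true annual layers.
A: 58138.1 mm over 21806 years gives 58138.1 / 21806 ≈ 2.666 mm per year.
B's length ≈ 2.666 × 23357 = 62269.8 mm.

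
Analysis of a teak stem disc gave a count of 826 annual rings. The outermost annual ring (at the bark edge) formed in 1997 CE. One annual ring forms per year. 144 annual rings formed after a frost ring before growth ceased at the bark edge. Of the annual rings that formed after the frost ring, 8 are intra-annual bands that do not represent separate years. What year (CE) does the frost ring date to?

1861 CE

144 annual rings post-date the frost ring.
Removing the 8 false annual rings leaves 144 − 8 = 136 true annual rings beyond the frost ring.
The annual ring at the bark edge is 1997 CE, so the frost ring dates to 1997 − 136 = 1861 CE.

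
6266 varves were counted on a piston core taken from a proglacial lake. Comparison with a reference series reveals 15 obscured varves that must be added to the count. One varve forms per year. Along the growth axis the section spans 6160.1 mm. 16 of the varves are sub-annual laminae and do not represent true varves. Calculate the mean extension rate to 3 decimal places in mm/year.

After corrections the count is 6266 − 16 + 15 = 6265 varves.
Extension rate ≈ 6160.1 / 6265 = 0.983 mm/year.

0.983 mm/year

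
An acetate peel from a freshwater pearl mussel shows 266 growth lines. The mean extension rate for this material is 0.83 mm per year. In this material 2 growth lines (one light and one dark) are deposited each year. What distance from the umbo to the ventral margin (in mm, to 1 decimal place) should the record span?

110.4 mm

With 2 growth lines per year, 266 / 2 = 133 years.
133 years at 0.83 mm/year gives 0.83 × 133 = 110.4 mm.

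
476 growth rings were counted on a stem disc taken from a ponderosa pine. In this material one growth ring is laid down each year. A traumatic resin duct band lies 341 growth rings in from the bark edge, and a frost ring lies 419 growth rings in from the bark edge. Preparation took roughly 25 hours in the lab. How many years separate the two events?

78 years

419 − 341 = 78 growth rings lie between the two events.
That is 78 years at one growth ring per year.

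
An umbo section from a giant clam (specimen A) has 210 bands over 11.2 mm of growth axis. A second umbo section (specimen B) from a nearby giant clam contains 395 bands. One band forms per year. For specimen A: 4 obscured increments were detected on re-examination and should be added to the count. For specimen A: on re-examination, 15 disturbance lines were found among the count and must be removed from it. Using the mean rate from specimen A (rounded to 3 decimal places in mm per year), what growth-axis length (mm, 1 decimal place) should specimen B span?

Specimen A: correcting the raw count gives 210 − 15 + 4 = 199 true bands.
A: Extension rate ≈ 11.2 / 199 = 0.056 mm/yr.
B's length ≈ 0.056 × 395 = 22.1 mm.

22.1 mm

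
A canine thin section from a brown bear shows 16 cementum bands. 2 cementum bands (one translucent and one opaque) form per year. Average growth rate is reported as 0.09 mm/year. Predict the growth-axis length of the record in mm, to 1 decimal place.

16 cementum bands at 2 per year is 16 / 2 = 8 years.
Predicted length = 0.09 mm/year × 8 years = 0.7 mm.

0.7 mm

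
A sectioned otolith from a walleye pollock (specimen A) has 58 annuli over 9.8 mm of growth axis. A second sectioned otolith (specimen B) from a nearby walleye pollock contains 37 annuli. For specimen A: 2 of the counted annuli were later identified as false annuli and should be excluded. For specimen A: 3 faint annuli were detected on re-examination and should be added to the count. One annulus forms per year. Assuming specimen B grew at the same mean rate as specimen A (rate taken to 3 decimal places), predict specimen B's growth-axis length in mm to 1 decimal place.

Specimen A: adjusted count: 58 − 2 + 3 = 59 annuli.
A: Extension rate ≈ 9.8 / 59 = 0.166 mm/yr.
For B, 0.166 mm/year × 37 years = 6.1 mm.

6.1 mm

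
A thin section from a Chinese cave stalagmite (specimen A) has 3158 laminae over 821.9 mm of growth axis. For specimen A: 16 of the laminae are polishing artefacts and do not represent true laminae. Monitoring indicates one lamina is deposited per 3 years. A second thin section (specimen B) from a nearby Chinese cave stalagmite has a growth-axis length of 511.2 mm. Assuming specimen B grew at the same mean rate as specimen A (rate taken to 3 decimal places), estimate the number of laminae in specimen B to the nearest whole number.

Specimen A: after corrections the count is 3158 − 16 = 3142 laminae.
Specimen A: multiplying by 3 years per lamina: 3142 × 3 = 9426 years.
A: 821.9 mm over 9426 years gives 821.9 / 9426 ≈ 0.087 mm/year.
For B, 511.2 / 0.087 = 5875.86 years; at 3 years per lamina that is 5875.86 / 3 ≈ 1959 laminae.

1959 laminae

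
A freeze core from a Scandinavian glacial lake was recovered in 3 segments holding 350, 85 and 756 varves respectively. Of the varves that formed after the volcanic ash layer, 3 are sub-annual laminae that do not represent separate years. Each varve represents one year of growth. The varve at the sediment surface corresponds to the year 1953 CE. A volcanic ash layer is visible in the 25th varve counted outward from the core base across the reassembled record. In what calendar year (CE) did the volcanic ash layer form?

Total varves = 350 + 85 + 756 = 1191.
The volcanic ash layer sits at varve 25 from the core base, so 1191 − 25 = 1166 varves formed after it.
Excluding 3 false varves: 1166 − 3 = 1163.
1953 − 1163 = 790 CE.

790 CE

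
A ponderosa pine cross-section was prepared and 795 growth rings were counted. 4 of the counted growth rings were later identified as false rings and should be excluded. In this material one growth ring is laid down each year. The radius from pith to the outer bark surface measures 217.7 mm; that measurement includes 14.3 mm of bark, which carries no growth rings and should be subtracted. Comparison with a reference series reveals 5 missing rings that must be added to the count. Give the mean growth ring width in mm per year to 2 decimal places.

After corrections the count is 795 − 4 + 5 = 796 growth rings.
The growth record spans 217.7 − 14.3 = 203.4 mm.
203.4 mm over 796 years gives 203.4 / 796 ≈ 0.26 mm per year.

0.26 mm per year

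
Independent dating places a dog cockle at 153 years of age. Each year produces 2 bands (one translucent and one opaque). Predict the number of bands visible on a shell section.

153 years at 2 bands per year gives 153 × 2 = 306 bands.
So 306 bands should be present.

306 bands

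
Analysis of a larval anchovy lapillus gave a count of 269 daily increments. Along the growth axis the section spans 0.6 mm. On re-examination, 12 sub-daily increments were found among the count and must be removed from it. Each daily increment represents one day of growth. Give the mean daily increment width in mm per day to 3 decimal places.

Adjusted count: 269 − 12 = 257 daily increments.
Mean rate = 0.6 mm / 257 days ≈ 0.002 mm per day.

0.002 mm per day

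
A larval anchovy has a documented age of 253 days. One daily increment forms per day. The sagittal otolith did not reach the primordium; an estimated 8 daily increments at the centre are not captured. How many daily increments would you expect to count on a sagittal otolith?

Expected daily increments over 253 days: 253.
253 − 8 missed = 245 daily increments expected in the prepared section.

245 daily increments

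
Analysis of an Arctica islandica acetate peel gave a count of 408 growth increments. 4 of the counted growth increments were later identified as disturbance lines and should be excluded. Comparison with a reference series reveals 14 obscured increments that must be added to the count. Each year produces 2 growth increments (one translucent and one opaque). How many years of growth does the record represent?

Adjusted count: 408 − 4 + 14 = 418 growth increments.
With 2 growth increments per year, 418 / 2 = 209 years.

209 years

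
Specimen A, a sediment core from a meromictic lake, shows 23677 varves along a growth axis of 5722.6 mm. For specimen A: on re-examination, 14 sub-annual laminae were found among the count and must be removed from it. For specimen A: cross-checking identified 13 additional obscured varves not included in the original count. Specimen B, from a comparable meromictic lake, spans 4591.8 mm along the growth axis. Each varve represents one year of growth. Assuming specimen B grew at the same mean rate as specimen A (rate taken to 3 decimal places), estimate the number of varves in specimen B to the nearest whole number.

Specimen A: adjusted count: 23677 − 14 + 13 = 23676 varves.
A: 5722.6 mm over 23676 years gives 5722.6 / 23676 ≈ 0.242 mm/yr.
For B, 4591.8 / 0.242 = 18974.38 years ≈ 18974 varves.

18974 varves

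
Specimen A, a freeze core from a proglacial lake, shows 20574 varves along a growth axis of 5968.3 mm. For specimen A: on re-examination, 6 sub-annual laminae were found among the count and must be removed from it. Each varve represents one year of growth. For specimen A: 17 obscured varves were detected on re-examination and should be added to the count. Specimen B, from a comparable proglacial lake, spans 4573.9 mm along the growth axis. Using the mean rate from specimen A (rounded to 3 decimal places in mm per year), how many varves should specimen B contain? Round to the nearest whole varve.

Specimen A: true varve count = 20574 − 6 + 17 = 20585.
A: 5968.3 mm over 20585 years gives 5968.3 / 20585 ≈ 0.290 mm per year.
Specimen B: 4573.9 mm / 0.290 mm per year = 15772.07 years ≈ 15772 varves.

15772 varves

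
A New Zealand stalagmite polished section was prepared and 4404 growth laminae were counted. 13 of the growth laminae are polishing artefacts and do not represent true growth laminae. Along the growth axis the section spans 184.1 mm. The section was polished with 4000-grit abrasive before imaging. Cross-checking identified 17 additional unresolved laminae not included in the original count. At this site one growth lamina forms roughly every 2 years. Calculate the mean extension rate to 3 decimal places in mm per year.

0.021 mm per year

Adjusted count: 4404 − 13 + 17 = 4408 growth laminae.
At 2 years per growth lamina, 4408 × 2 = 8816 years.
184.1 mm over 8816 years gives 184.1 / 8816 ≈ 0.021 mm per year.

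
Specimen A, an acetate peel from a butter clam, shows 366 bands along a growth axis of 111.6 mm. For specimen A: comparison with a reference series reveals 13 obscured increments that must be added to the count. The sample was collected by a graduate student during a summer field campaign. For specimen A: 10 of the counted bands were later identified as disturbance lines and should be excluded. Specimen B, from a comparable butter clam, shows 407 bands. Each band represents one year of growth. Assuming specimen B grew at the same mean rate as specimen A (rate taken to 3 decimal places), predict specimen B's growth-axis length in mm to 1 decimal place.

122.9 mm

Specimen A: true band count = 366 − 10 + 13 = 369.
A: Extension rate ≈ 111.6 / 369 = 0.302 mm per year.
Length of B = 0.302 × 407 = 122.9 mm.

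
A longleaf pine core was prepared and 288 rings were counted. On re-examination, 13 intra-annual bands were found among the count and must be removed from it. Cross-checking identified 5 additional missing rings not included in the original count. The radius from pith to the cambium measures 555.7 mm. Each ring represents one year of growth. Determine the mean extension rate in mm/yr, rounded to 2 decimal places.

1.98 mm/yr

After corrections the count is 288 − 13 + 5 = 280 rings.
Mean rate = 555.7 mm / 280 years ≈ 1.98 mm/yr.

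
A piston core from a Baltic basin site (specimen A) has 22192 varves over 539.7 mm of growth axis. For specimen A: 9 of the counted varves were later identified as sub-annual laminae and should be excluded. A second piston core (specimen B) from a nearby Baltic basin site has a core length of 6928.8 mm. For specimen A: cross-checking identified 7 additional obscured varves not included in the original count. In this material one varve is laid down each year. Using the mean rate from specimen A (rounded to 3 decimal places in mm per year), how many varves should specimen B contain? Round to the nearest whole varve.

Specimen A: correcting the raw count gives 22192 − 9 + 7 = 22190 true varves.
A: 539.7 mm over 22190 years gives 539.7 / 22190 ≈ 0.024 mm/yr.
Specimen B: 6928.8 mm / 0.024 mm per year = 288700.00 years ≈ 288700 varves.

288700 varves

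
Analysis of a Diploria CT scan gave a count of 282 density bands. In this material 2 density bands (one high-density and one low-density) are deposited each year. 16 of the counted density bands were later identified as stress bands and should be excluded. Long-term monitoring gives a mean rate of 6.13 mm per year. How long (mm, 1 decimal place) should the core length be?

After corrections the count is 282 − 16 = 266 density bands.
266 density bands at 2 per year is 266 / 2 = 133 years.
Length ≈ 6.13 × 133 = 815.3 mm.

815.3 mm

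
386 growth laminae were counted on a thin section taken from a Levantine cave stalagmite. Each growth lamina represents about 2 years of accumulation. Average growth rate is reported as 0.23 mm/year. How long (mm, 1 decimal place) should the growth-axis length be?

Multiplying by 2 years per growth lamina: 386 × 2 = 772 years.
772 years at 0.23 mm/year gives 0.23 × 772 = 177.6 mm.

177.6 mm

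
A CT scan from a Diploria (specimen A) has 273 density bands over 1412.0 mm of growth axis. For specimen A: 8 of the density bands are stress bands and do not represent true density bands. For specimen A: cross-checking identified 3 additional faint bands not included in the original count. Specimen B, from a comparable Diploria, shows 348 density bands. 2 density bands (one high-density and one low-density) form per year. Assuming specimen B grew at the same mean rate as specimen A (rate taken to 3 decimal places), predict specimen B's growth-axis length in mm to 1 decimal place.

1833.4 mm

Specimen A: after corrections the count is 273 − 8 + 3 = 268 density bands.
Specimen A: 268 density bands at 2 per year is 268 / 2 = 134 years.
A: Mean rate = 1412.0 mm / 134 years ≈ 10.537 mm per year.
Specimen B: 348 density bands at 2 per year is 348 / 2 = 174 years. For B, 10.537 mm/year × 174 years = 1833.4 mm.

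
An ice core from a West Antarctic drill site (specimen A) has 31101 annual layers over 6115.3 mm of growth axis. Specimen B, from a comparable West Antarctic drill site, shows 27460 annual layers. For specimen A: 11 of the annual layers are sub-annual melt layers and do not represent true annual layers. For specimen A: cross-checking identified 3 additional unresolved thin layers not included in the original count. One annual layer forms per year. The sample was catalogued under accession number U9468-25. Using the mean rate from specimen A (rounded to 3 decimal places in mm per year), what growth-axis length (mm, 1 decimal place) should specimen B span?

5409.6 mm

Specimen A: true annual layer count = 31101 − 11 + 3 = 31093.
A: 6115.3 mm over 31093 years gives 6115.3 / 31093 ≈ 0.197 mm per year.
B's length ≈ 0.197 × 27460 = 5409.6 mm.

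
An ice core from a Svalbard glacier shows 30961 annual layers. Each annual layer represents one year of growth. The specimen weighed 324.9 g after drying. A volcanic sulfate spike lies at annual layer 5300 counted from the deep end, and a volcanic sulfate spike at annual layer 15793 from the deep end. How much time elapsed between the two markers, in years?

The two markers are separated by 15793 − 5300 = 10493 annual layers.
One annual layer per year makes the interval 10493 years.

10493 years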